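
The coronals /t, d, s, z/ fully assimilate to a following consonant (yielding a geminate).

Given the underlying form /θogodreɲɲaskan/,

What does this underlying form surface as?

[θogorreɲɲakkan]

/d/ before /r/ → [r] (total assimilation)
/s/ before /k/ → [k] (total assimilation)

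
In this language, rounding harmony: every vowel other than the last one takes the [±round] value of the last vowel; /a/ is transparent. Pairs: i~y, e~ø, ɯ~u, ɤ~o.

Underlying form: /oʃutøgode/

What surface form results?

/o/ harmonizes with /e/ ([-round]) → [ɤ]
/u/ harmonizes with /e/ ([-round]) → [ɯ]
/ø/ harmonizes with /e/ ([-round]) → [e]
/o/ harmonizes with /e/ ([-round]) → [ɤ]

[ɤʃɯtegɤde]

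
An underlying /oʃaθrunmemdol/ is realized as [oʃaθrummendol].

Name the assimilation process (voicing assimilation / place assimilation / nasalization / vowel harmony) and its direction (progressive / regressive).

/n/→[m] /m/→[n].
Each target copies a feature from the following segment, so the direction is regressive.

place assimilation, regressive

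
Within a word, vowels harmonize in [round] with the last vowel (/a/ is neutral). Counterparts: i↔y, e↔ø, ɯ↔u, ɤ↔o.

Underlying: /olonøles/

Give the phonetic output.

/o/ harmonizes with /e/ ([-round]) → [ɤ]
/o/ harmonizes with /e/ ([-round]) → [ɤ]
/ø/ harmonizes with /e/ ([-round]) → [e]

[ɤlɤneles]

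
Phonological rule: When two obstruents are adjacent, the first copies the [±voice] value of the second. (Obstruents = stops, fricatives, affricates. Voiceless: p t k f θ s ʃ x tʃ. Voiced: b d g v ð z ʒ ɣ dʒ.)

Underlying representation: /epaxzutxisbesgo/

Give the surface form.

[epaɣzutxizbezgo]

/x/ before /z/ (voiced) → [ɣ]
/s/ before /b/ (voiced) → [z]
/s/ before /g/ (voiced) → [z]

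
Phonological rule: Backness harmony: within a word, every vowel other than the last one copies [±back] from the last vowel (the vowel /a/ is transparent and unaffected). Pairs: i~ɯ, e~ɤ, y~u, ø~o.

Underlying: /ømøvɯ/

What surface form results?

/ø/ harmonizes with /ɯ/ ([+back]) → [o]
/ø/ harmonizes with /ɯ/ ([+back]) → [o]

[omovɯ]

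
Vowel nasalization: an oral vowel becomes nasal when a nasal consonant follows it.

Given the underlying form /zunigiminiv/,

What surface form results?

[zũnigĩmĩniv]

/u/ before nasal /n/ → [ũ]
/i/ before nasal /m/ → [ĩ]
/i/ before nasal /n/ → [ĩ]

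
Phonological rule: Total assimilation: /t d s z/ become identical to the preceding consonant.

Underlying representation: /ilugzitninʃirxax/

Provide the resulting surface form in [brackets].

[iluggitninʃirxax]

/z/ after /g/ → [g] (total assimilation)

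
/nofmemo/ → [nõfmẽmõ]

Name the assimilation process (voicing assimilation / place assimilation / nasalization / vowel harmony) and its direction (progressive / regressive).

/o/→[õ] /e/→[ẽ] /o/→[õ].
Each target copies a feature from the preceding segment, so the direction is progressive.

nasalization, progressive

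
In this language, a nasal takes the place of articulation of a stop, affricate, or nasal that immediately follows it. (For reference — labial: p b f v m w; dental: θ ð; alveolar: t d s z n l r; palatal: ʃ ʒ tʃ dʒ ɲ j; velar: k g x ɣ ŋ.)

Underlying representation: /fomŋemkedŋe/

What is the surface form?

/m/ before /ŋ/ (velar) → [ŋ]
/m/ before /k/ (velar) → [ŋ]

[foŋŋeŋkedŋe]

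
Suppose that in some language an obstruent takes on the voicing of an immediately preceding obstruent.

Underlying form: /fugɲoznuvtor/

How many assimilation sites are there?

1

/t/ after /v/ (voiced) → [d]
1 segment changes.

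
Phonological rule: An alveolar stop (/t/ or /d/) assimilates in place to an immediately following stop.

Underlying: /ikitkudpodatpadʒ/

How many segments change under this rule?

/t/ before /k/ (velar) → [k]
/d/ before /p/ (labial) → [b]
/t/ before /p/ (labial) → [p]
3 segments change.

3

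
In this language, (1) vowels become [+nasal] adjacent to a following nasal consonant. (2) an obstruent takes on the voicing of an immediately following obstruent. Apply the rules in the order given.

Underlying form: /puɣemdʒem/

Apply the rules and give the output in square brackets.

[puɣẽmdʒẽm]

Rule 1: /e/ before nasal /m/ → [ẽ]
Rule 1: /e/ before nasal /m/ → [ẽ]
After rule 1: puɣẽmdʒẽm
Rule 2: no segment meets the rule's conditions; no change.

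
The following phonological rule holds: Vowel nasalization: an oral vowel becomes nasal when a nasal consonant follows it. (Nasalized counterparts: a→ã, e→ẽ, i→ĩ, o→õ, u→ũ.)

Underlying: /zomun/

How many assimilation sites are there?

/o/ before nasal /m/ → [õ]
/u/ before nasal /n/ → [ũ]
2 segments change.

2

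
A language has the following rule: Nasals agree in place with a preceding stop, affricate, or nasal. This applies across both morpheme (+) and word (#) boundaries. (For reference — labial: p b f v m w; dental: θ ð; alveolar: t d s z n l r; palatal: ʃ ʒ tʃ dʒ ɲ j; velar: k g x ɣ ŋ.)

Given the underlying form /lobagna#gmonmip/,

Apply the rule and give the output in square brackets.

[lobagŋa#gŋonnip]

/n/ after /g/ (velar) → [ŋ]
/m/ after /g/ (velar) → [ŋ]
/m/ after /n/ (alveolar) → [n]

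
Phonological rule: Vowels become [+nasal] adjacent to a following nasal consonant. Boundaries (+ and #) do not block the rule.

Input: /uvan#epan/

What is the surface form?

/a/ before nasal /n/ → [ã]
/a/ before nasal /n/ → [ã]

[uvãn#epãn]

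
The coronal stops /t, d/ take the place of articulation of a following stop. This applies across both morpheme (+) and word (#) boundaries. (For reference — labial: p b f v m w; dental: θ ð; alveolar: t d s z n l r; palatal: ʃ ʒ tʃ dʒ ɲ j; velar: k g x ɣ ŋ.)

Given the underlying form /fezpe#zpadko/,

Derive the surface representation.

[fezpe#zpagko]

/d/ before /k/ (velar) → [g]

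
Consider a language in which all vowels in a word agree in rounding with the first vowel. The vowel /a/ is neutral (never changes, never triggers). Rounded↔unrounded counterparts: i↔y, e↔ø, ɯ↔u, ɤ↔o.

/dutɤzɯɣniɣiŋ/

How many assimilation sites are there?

4

/ɤ/ harmonizes with /u/ ([+round]) → [o]
/ɯ/ harmonizes with /u/ ([+round]) → [u]
/i/ harmonizes with /u/ ([+round]) → [y]
/i/ harmonizes with /u/ ([+round]) → [y]
4 segments change.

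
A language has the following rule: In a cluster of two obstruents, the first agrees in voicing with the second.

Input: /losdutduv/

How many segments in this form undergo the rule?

/s/ before /d/ (voiced) → [z]
/t/ before /d/ (voiced) → [d]
2 segments change.

2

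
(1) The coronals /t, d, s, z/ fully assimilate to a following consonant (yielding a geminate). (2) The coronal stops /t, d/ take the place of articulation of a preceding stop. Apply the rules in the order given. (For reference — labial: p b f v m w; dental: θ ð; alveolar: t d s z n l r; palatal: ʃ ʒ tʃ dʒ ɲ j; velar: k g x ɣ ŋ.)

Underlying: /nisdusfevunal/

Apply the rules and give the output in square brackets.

[nidduffevunal]

Rule 1: /s/ before /d/ → [d] (total assimilation)
Rule 1: /s/ before /f/ → [f] (total assimilation)
After rule 1: nidduffevunal
Rule 2: no segment meets the rule's conditions; no change.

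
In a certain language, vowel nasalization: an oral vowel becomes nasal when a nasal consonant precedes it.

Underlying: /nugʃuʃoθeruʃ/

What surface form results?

[nũgʃuʃoθeruʃ]

/u/ after nasal /n/ → [ũ]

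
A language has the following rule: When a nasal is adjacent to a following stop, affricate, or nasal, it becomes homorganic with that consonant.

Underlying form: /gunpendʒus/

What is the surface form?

[gumpeɲdʒus]

/n/ before /p/ (labial) → [m]
/n/ before /dʒ/ (palatal) → [ɲ]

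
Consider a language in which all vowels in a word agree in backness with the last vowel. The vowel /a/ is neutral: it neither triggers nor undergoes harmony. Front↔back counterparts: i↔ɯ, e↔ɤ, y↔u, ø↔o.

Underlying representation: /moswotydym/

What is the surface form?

[møswøtydym]

/o/ harmonizes with /y/ ([-back]) → [ø]
/o/ harmonizes with /y/ ([-back]) → [ø]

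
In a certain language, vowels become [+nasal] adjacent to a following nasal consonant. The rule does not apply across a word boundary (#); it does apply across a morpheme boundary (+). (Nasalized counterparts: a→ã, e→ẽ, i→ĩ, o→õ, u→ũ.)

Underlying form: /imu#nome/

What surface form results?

/i/ before nasal /m/ → [ĩ]
/o/ before nasal /m/ → [õ]

[ĩmu#nõme]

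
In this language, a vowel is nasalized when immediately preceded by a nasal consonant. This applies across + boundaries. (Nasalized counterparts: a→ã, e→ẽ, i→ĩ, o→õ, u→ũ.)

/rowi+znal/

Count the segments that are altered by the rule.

/a/ after nasal /n/ → [ã]
1 segment changes.

1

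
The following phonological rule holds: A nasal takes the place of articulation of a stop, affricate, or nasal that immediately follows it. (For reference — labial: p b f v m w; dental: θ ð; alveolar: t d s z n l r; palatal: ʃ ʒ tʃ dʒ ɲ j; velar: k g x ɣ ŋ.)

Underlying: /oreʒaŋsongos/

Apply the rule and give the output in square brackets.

[oreʒaŋsoŋgos]

/n/ before /g/ (velar) → [ŋ]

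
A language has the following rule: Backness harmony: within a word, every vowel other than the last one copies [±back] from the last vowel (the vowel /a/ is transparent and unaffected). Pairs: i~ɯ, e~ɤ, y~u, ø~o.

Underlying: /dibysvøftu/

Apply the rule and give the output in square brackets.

[dɯbusvoftu]

/i/ harmonizes with /u/ ([+back]) → [ɯ]
/y/ harmonizes with /u/ ([+back]) → [u]
/ø/ harmonizes with /u/ ([+back]) → [o]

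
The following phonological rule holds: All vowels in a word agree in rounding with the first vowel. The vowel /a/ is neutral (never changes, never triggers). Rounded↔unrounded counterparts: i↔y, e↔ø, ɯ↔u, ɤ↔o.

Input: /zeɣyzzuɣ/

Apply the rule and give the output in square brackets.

[zeɣizzɯɣ]

/y/ harmonizes with /e/ ([-round]) → [i]
/u/ harmonizes with /e/ ([-round]) → [ɯ]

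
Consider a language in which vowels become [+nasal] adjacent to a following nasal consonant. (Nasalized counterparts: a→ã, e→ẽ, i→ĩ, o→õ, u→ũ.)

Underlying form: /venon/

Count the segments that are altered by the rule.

/e/ before nasal /n/ → [ẽ]
/o/ before nasal /n/ → [õ]
2 segments change.

2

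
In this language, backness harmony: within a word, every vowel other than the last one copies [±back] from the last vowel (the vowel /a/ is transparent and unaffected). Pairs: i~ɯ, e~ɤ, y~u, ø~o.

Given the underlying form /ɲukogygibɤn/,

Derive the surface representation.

[ɲukogugɯbɤn]

/y/ harmonizes with /ɤ/ ([+back]) → [u]
/i/ harmonizes with /ɤ/ ([+back]) → [ɯ]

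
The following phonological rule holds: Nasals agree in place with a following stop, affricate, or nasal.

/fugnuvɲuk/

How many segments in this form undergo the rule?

No segment meets the rule's conditions.

0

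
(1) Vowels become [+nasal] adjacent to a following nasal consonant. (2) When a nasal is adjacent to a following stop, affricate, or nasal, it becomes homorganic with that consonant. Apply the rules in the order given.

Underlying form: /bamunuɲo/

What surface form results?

Rule 1: /a/ before nasal /m/ → [ã]
Rule 1: /u/ before nasal /n/ → [ũ]
Rule 1: /u/ before nasal /ɲ/ → [ũ]
After rule 1: bãmũnũɲo
Rule 2: no segment meets the rule's conditions; no change.

[bãmũnũɲo]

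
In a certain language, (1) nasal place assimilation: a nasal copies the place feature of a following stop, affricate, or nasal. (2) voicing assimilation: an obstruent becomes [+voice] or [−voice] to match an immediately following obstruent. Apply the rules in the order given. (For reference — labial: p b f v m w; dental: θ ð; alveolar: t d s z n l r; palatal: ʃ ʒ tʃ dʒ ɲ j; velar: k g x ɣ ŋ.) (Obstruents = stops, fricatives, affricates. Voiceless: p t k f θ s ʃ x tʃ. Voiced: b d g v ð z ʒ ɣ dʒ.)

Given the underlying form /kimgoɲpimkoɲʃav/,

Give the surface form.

Rule 1: /m/ before /g/ (velar) → [ŋ]
Rule 1: /ɲ/ before /p/ (labial) → [m]
Rule 1: /m/ before /k/ (velar) → [ŋ]
After rule 1: kiŋgompiŋkoɲʃav
Rule 2: no segment meets the rule's conditions; no change.

[kiŋgompiŋkoɲʃav]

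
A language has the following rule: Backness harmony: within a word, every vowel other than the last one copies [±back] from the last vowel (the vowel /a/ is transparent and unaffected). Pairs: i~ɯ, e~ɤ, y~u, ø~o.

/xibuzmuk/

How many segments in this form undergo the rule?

1

/i/ harmonizes with /u/ ([+back]) → [ɯ]
1 segment changes.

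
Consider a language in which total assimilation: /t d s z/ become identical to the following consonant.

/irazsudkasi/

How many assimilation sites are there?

2

/z/ before /s/ → [s] (total assimilation)
/d/ before /k/ → [k] (total assimilation)
2 segments change.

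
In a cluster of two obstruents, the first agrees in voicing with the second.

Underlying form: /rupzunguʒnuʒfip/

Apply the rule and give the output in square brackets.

[rubzunguʒnuʃfip]

/p/ before /z/ (voiced) → [b]
/ʒ/ before /f/ (voiceless) → [ʃ]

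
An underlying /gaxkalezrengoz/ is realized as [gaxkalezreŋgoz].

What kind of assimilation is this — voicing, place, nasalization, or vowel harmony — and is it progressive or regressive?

place assimilation, regressive

/n/→[ŋ].
Each target copies a feature from the following segment, so the direction is regressive.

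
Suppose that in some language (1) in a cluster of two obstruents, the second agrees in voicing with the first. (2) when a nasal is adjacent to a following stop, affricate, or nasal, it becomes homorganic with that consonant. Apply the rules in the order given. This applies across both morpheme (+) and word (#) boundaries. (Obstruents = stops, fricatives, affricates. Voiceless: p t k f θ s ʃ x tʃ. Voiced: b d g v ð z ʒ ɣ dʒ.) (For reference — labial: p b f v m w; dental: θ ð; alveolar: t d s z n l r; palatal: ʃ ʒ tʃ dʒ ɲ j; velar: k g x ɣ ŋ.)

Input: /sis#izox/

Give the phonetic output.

Rule 1: no segment meets the rule's conditions; no change.
After rule 1: sis#izox
Rule 2: no segment meets the rule's conditions; no change.

[sis#izox]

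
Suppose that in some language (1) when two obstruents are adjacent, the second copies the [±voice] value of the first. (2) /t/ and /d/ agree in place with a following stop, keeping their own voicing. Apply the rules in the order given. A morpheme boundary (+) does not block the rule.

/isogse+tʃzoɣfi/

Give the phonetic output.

Rule 1: /s/ after /g/ (voiced) → [z]
Rule 1: /z/ after /tʃ/ (voiceless) → [s]
Rule 1: /f/ after /ɣ/ (voiced) → [v]
After rule 1: isogze+tʃsoɣvi
Rule 2: no segment meets the rule's conditions; no change.

[isogze+tʃsoɣvi]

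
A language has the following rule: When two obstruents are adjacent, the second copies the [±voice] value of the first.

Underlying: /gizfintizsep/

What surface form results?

/f/ after /z/ (voiced) → [v]
/s/ after /z/ (voiced) → [z]

[gizvintizzep]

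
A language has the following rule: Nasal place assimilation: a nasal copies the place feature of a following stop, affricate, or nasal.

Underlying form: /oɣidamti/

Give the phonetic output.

[oɣidanti]

/m/ before /t/ (alveolar) → [n]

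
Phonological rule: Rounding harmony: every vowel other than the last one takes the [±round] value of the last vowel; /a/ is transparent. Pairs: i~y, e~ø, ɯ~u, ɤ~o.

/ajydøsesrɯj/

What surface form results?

/y/ harmonizes with /ɯ/ ([-round]) → [i]
/ø/ harmonizes with /ɯ/ ([-round]) → [e]

[ajidesesrɯj]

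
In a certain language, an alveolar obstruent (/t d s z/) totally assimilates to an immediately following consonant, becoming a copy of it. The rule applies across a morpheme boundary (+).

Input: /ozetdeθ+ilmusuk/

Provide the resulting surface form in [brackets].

/t/ before /d/ → [d] (total assimilation)

[ozeddeθ+ilmusuk]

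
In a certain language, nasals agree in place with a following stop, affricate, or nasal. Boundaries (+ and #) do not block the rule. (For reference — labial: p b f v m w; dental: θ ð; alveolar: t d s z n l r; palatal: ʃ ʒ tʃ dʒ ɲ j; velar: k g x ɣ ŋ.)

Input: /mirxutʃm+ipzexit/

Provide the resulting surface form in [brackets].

no segment meets the rule's conditions; no change.

[mirxutʃm+ipzexit]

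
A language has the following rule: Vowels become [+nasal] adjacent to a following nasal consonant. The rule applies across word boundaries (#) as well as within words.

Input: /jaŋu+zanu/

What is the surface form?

/a/ before nasal /ŋ/ → [ã]
/a/ before nasal /n/ → [ã]

[jãŋu+zãnu]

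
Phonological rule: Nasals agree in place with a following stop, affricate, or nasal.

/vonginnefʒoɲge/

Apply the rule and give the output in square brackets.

/n/ before /g/ (velar) → [ŋ]
/ɲ/ before /g/ (velar) → [ŋ]

[voŋginnefʒoŋge]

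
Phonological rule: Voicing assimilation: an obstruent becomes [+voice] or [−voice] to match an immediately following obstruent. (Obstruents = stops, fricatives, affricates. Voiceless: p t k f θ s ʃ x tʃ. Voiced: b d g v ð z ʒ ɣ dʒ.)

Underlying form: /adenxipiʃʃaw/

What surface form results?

[adenxipiʃʃaw]

no segment meets the rule's conditions; no change.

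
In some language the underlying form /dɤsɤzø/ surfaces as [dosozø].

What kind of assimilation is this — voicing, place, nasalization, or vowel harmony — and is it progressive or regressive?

/ɤ/→[o] /ɤ/→[o].
Vowels agree with the last vowel, so the harmony is regressive.

vowel harmony, regressive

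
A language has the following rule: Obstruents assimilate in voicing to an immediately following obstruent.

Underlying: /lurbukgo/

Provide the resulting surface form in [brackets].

/k/ before /g/ (voiced) → [g]

[lurbuggo]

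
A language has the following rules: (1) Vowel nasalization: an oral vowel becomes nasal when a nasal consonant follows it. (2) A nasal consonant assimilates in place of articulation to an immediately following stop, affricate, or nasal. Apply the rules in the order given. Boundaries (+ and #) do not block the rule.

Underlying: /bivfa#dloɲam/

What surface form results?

Rule 1: /o/ before nasal /ɲ/ → [õ]
Rule 1: /a/ before nasal /m/ → [ã]
After rule 1: bivfa#dlõɲãm
Rule 2: no segment meets the rule's conditions; no change.

[bivfa#dlõɲãm]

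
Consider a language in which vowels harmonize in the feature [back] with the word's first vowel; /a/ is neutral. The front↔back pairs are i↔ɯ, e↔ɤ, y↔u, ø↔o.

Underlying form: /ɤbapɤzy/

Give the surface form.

[ɤbapɤzu]

/y/ harmonizes with /ɤ/ ([+back]) → [u]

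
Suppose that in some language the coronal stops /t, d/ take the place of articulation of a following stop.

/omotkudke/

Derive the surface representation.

/t/ before /k/ (velar) → [k]
/d/ before /k/ (velar) → [g]

[omokkugke]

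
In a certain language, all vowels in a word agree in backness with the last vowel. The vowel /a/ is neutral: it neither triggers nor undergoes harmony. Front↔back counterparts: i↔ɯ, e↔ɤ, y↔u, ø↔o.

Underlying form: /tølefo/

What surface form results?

[tolɤfo]

/ø/ harmonizes with /o/ ([+back]) → [o]
/e/ harmonizes with /o/ ([+back]) → [ɤ]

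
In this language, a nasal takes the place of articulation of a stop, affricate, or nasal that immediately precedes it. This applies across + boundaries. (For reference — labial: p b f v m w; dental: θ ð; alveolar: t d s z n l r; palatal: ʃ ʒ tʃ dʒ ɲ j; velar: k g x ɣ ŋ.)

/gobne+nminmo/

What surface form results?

[gobme+nninno]

/n/ after /b/ (labial) → [m]
/m/ after /n/ (alveolar) → [n]
/m/ after /n/ (alveolar) → [n]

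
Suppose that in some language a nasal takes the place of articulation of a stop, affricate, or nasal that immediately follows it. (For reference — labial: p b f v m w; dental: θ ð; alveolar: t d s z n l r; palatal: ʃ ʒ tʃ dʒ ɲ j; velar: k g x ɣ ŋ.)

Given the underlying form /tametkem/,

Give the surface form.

[tametkem]

no segment meets the rule's conditions; no change.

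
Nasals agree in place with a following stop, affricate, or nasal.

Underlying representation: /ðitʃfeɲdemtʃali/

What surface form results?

[ðitʃfendeɲtʃali]

/ɲ/ before /d/ (alveolar) → [n]
/m/ before /tʃ/ (palatal) → [ɲ]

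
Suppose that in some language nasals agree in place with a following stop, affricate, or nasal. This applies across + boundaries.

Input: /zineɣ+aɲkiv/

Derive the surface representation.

/ɲ/ before /k/ (velar) → [ŋ]

[zineɣ+aŋkiv]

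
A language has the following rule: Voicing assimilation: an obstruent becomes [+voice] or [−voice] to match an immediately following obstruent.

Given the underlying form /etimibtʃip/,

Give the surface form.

/b/ before /tʃ/ (voiceless) → [p]

[etimiptʃip]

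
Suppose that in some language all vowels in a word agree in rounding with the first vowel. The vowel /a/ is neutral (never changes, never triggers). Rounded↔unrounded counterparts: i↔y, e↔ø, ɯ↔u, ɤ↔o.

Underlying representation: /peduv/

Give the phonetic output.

[pedɯv]

/u/ harmonizes with /e/ ([-round]) → [ɯ]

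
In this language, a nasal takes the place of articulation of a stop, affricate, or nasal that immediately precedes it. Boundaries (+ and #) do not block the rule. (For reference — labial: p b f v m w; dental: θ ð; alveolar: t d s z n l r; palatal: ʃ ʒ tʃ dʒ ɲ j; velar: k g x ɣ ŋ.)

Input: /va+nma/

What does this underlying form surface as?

[va+nna]

/m/ after /n/ (alveolar) → [n]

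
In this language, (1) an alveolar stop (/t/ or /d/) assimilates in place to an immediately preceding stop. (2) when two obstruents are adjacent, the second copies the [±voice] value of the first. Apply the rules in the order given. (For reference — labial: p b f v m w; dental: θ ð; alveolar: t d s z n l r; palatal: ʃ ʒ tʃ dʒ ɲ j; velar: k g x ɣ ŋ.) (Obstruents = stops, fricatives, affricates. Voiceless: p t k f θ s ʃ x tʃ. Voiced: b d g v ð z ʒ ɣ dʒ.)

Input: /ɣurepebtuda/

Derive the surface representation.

Rule 1: /t/ after /b/ (labial) → [p]
After rule 1: ɣurepebpuda
Rule 2: /p/ after /b/ (voiced) → [b]

[ɣurepebbuda]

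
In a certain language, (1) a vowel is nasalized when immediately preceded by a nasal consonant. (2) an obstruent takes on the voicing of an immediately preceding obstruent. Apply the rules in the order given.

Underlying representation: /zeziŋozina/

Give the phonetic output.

[zeziŋõzinã]

Rule 1: /o/ after nasal /ŋ/ → [õ]
Rule 1: /a/ after nasal /n/ → [ã]
After rule 1: zeziŋõzinã
Rule 2: no segment meets the rule's conditions; no change.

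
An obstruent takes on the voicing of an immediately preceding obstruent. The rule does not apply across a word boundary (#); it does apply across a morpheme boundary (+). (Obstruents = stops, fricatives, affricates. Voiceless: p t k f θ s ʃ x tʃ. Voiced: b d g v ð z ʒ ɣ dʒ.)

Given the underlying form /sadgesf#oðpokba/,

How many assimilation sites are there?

2

/p/ after /ð/ (voiced) → [b]
/b/ after /k/ (voiceless) → [p]
2 segments change.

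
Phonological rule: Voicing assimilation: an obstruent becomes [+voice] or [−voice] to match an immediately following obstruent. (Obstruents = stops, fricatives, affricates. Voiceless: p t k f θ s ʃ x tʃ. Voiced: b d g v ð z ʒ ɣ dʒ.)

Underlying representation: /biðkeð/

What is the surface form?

/ð/ before /k/ (voiceless) → [θ]

[biθkeð]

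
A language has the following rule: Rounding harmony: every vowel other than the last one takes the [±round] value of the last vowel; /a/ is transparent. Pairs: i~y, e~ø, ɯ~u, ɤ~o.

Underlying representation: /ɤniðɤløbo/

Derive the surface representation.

[onyðoløbo]

/ɤ/ harmonizes with /o/ ([+round]) → [o]
/i/ harmonizes with /o/ ([+round]) → [y]
/ɤ/ harmonizes with /o/ ([+round]) → [o]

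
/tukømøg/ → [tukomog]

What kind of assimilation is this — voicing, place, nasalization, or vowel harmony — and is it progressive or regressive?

/ø/→[o] /ø/→[o].
Vowels agree with the first vowel, so the harmony is progressive.

vowel harmony, progressive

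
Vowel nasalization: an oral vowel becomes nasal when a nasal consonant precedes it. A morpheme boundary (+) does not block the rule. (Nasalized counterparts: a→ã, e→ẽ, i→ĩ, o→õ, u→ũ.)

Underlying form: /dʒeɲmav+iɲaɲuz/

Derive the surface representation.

[dʒeɲmãv+iɲãɲũz]

/a/ after nasal /m/ → [ã]
/a/ after nasal /ɲ/ → [ã]
/u/ after nasal /ɲ/ → [ũ]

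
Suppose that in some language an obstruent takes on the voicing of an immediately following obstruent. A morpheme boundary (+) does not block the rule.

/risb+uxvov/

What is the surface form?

[rizb+uɣvov]

/s/ before /b/ (voiced) → [z]
/x/ before /v/ (voiced) → [ɣ]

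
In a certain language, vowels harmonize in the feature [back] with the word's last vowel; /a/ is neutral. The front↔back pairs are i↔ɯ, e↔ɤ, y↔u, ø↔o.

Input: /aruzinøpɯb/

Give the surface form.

[aruzɯnopɯb]

/i/ harmonizes with /ɯ/ ([+back]) → [ɯ]
/ø/ harmonizes with /ɯ/ ([+back]) → [o]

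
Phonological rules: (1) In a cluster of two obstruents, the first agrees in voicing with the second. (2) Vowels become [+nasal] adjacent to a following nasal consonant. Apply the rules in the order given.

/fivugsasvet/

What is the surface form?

Rule 1: /g/ before /s/ (voiceless) → [k]
Rule 1: /s/ before /v/ (voiced) → [z]
After rule 1: fivuksazvet
Rule 2: no segment meets the rule's conditions; no change.

[fivuksazvet]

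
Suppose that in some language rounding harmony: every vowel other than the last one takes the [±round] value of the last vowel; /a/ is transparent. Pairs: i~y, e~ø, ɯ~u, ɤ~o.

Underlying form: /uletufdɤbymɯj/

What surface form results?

/u/ harmonizes with /ɯ/ ([-round]) → [ɯ]
/u/ harmonizes with /ɯ/ ([-round]) → [ɯ]
/y/ harmonizes with /ɯ/ ([-round]) → [i]

[ɯletɯfdɤbimɯj]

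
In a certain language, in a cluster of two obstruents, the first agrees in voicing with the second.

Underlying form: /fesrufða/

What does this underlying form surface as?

[fesruvða]

/f/ before /ð/ (voiced) → [v]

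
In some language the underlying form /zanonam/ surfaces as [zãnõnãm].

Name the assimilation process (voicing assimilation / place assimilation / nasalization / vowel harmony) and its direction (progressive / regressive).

/a/→[ã] /o/→[õ] /a/→[ã].
Each target copies a feature from the following segment, so the direction is regressive.

nasalization, regressive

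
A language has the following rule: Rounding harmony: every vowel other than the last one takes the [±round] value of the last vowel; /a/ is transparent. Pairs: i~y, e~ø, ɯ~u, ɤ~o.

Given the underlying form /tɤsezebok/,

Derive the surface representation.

/ɤ/ harmonizes with /o/ ([+round]) → [o]
/e/ harmonizes with /o/ ([+round]) → [ø]
/e/ harmonizes with /o/ ([+round]) → [ø]

[tosøzøbok]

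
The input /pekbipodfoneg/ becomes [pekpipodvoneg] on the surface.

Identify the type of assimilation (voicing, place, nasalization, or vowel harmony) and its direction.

voicing assimilation, progressive

/b/→[p] /f/→[v].
Each target copies a feature from the preceding segment, so the direction is progressive.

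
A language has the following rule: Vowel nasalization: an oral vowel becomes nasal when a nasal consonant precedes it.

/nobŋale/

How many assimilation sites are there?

/o/ after nasal /n/ → [õ]
/a/ after nasal /ŋ/ → [ã]
2 segments change.

2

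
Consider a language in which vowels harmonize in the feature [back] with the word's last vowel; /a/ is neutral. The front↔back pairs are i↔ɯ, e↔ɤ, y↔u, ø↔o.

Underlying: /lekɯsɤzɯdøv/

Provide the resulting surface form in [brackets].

[lekisezidøv]

/ɯ/ harmonizes with /ø/ ([-back]) → [i]
/ɤ/ harmonizes with /ø/ ([-back]) → [e]
/ɯ/ harmonizes with /ø/ ([-back]) → [i]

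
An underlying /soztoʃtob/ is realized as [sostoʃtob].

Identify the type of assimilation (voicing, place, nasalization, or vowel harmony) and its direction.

voicing assimilation, regressive

/z/→[s].
Each target copies a feature from the following segment, so the direction is regressive.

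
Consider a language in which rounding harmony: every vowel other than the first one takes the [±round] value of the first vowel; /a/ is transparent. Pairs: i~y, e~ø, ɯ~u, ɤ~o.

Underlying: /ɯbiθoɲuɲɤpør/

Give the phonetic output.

[ɯbiθɤɲɯɲɤper]

/o/ harmonizes with /ɯ/ ([-round]) → [ɤ]
/u/ harmonizes with /ɯ/ ([-round]) → [ɯ]
/ø/ harmonizes with /ɯ/ ([-round]) → [e]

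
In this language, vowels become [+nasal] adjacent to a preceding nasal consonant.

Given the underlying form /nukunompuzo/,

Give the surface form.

/u/ after nasal /n/ → [ũ]
/o/ after nasal /n/ → [õ]

[nũkunõmpuzo]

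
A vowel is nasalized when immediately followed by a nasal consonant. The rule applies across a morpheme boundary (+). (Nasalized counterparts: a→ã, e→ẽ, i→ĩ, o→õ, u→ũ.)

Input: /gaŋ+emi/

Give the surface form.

/a/ before nasal /ŋ/ → [ã]
/e/ before nasal /m/ → [ẽ]

[gãŋ+ẽmi]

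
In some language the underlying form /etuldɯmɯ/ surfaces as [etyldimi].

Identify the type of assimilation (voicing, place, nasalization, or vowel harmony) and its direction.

vowel harmony, progressive

/u/→[y] /ɯ/→[i] /ɯ/→[i].
Vowels agree with the first vowel, so the harmony is progressive.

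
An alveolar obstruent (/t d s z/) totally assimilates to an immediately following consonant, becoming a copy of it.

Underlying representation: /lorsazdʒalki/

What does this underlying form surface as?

[lorsadʒdʒalki]

/z/ before /dʒ/ → [dʒ] (total assimilation)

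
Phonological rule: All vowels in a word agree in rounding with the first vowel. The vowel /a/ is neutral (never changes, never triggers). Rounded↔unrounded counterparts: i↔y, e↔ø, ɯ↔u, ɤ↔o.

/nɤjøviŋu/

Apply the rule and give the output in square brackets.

/ø/ harmonizes with /ɤ/ ([-round]) → [e]
/u/ harmonizes with /ɤ/ ([-round]) → [ɯ]

[nɤjeviŋɯ]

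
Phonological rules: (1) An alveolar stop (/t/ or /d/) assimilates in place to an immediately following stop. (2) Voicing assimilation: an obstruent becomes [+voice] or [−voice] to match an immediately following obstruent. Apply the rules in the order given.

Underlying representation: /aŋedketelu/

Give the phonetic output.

[aŋekketelu]

Rule 1: /d/ before /k/ (velar) → [g]
After rule 1: aŋegketelu
Rule 2: /g/ before /k/ (voiceless) → [k]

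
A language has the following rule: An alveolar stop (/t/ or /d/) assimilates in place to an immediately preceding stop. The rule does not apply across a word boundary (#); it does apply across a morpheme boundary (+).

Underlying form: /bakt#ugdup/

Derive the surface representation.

/t/ after /k/ (velar) → [k]
/d/ after /g/ (velar) → [g]

[bakk#uggup]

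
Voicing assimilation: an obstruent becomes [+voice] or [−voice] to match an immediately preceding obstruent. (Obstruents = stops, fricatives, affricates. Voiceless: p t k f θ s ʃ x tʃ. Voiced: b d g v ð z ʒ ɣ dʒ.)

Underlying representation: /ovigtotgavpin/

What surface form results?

/t/ after /g/ (voiced) → [d]
/g/ after /t/ (voiceless) → [k]
/p/ after /v/ (voiced) → [b]

[ovigdotkavbin]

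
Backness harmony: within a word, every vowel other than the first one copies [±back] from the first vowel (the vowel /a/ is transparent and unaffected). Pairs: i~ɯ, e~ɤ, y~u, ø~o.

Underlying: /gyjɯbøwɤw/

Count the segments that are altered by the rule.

2

/ɯ/ harmonizes with /y/ ([-back]) → [i]
/ɤ/ harmonizes with /y/ ([-back]) → [e]
2 segments change.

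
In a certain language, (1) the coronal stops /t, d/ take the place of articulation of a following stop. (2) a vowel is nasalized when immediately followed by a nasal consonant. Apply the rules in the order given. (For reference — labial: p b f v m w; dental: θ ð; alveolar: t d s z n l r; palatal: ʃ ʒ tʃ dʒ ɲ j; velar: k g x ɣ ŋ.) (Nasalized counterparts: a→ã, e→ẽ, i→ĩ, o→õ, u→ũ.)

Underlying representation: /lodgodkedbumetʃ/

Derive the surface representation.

Rule 1: /d/ before /g/ (velar) → [g]
Rule 1: /d/ before /k/ (velar) → [g]
Rule 1: /d/ before /b/ (labial) → [b]
After rule 1: loggogkebbumetʃ
Rule 2: /u/ before nasal /m/ → [ũ]

[loggogkebbũmetʃ]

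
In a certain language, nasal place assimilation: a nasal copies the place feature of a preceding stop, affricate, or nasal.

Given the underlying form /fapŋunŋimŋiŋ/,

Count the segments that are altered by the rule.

/ŋ/ after /p/ (labial) → [m]
/ŋ/ after /n/ (alveolar) → [n]
/ŋ/ after /m/ (labial) → [m]
3 segments change.

3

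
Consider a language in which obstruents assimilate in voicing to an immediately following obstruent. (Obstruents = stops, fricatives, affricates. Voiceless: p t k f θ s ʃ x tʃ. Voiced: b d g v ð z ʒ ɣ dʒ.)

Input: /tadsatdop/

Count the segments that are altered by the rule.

2

/d/ before /s/ (voiceless) → [t]
/t/ before /d/ (voiced) → [d]
2 segments change.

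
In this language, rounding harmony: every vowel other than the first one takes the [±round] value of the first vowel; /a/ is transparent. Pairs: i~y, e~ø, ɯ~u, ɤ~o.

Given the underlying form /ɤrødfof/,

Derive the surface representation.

/ø/ harmonizes with /ɤ/ ([-round]) → [e]
/o/ harmonizes with /ɤ/ ([-round]) → [ɤ]

[ɤredfɤf]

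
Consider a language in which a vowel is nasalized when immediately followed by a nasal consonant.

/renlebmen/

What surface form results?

[rẽnlebmẽn]

/e/ before nasal /n/ → [ẽ]
/e/ before nasal /n/ → [ẽ]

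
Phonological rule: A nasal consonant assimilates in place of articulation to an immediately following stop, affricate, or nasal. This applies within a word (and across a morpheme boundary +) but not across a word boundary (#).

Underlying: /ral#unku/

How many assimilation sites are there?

/n/ before /k/ (velar) → [ŋ]
1 segment changes.

1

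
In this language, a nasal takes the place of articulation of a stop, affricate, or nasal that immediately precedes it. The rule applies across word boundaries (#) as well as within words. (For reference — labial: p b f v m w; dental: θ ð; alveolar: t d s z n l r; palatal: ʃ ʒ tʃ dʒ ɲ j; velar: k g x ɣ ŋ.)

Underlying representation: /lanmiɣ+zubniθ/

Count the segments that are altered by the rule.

/m/ after /n/ (alveolar) → [n]
/n/ after /b/ (labial) → [m]
2 segments change.

2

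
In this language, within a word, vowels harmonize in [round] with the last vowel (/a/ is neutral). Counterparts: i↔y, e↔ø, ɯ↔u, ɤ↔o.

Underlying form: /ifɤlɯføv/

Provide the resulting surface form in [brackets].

/i/ harmonizes with /ø/ ([+round]) → [y]
/ɤ/ harmonizes with /ø/ ([+round]) → [o]
/ɯ/ harmonizes with /ø/ ([+round]) → [u]

[yfoluføv]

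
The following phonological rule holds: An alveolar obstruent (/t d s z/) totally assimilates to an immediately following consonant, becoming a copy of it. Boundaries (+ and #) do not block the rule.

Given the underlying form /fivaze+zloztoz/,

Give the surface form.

/z/ before /l/ → [l] (total assimilation)
/z/ before /t/ → [t] (total assimilation)

[fivaze+llottoz]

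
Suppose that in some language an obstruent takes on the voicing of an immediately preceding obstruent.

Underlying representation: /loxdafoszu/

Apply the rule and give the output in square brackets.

[loxtafossu]

/d/ after /x/ (voiceless) → [t]
/z/ after /s/ (voiceless) → [s]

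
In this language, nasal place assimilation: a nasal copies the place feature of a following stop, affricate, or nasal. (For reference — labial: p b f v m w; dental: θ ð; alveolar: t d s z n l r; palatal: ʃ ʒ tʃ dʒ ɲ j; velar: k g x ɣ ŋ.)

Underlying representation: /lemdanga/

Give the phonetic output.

[lendaŋga]

/m/ before /d/ (alveolar) → [n]
/n/ before /g/ (velar) → [ŋ]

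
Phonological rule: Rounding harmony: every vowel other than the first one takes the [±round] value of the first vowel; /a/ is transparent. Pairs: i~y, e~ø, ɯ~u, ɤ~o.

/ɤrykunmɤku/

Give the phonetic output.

/y/ harmonizes with /ɤ/ ([-round]) → [i]
/u/ harmonizes with /ɤ/ ([-round]) → [ɯ]
/u/ harmonizes with /ɤ/ ([-round]) → [ɯ]

[ɤrikɯnmɤkɯ]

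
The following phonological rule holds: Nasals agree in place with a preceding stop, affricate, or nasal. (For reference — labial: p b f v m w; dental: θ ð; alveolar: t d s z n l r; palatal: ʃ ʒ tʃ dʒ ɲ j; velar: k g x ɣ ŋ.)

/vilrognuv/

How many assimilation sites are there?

/n/ after /g/ (velar) → [ŋ]
1 segment changes.

1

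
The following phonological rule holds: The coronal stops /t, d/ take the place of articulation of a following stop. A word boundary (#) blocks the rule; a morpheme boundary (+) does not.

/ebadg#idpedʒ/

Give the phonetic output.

/d/ before /g/ (velar) → [g]
/d/ before /p/ (labial) → [b]

[ebagg#ibpedʒ]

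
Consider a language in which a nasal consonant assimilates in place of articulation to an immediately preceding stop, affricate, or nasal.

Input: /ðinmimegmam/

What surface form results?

/m/ after /n/ (alveolar) → [n]
/m/ after /g/ (velar) → [ŋ]

[ðinnimegŋam]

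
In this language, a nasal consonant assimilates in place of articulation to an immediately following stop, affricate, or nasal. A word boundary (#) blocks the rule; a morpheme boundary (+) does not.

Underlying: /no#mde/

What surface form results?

[no#nde]

/m/ before /d/ (alveolar) → [n]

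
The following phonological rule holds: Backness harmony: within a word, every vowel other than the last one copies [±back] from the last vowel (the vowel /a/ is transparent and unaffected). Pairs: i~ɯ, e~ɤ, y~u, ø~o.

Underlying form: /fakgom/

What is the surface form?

no segment meets the rule's conditions; no change.

[fakgom]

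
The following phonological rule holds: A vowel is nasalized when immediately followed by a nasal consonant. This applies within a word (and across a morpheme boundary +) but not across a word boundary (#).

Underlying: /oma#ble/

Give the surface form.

[õma#ble]

/o/ before nasal /m/ → [õ]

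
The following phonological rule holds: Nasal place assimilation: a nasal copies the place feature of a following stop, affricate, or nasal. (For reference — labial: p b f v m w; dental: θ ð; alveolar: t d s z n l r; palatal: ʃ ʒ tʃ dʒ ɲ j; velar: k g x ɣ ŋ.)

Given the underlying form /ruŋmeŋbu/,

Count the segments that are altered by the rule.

2

/ŋ/ before /m/ (labial) → [m]
/ŋ/ before /b/ (labial) → [m]
2 segments change.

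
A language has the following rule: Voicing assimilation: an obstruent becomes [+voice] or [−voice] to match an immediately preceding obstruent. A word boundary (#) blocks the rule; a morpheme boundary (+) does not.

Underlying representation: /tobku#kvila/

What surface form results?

/k/ after /b/ (voiced) → [g]
/v/ after /k/ (voiceless) → [f]

[tobgu#kfila]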